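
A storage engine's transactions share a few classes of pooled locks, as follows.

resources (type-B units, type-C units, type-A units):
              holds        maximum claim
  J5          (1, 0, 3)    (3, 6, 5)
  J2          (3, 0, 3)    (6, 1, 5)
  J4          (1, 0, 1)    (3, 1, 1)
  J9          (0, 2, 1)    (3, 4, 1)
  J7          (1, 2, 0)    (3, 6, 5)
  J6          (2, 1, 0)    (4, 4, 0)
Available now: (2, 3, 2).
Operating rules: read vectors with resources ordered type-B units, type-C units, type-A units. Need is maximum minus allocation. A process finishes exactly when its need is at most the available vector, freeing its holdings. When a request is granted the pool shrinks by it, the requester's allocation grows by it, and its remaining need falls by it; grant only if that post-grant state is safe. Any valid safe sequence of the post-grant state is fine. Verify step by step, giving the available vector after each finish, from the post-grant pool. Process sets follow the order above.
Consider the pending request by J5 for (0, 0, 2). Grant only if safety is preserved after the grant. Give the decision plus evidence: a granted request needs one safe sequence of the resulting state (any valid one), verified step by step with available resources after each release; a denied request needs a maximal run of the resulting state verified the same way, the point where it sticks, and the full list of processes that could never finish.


GRANT — the state after the grant stays safe, e.g. via J6, J9, J5, J4, J7, J2.
Key observation: (2, 3, 0) free after granting still covers J6 first, and each release covers the next.
Step-by-step check of the post-grant state:
  pool = (2, 3, 0)
  J6: need (2, 3, 0) fits (2, 3, 0); releases (2, 1, 0), pool now (4, 4, 0)
  J9: need (3, 2, 0) fits (4, 4, 0); releases (0, 2, 1), pool now (4, 6, 1)
  J5: need (2, 6, 0) fits (4, 6, 1); releases (1, 0, 5), pool now (5, 6, 6)
  J4: need (2, 1, 0) fits (5, 6, 6); releases (1, 0, 1), pool now (6, 6, 7)
  J7: need (2, 4, 5) fits (6, 6, 7); releases (1, 2, 0), pool now (7, 8, 7)
  J2: need (3, 1, 2) fits (7, 8, 7); releases (3, 0, 3), pool now (10, 8, 10)


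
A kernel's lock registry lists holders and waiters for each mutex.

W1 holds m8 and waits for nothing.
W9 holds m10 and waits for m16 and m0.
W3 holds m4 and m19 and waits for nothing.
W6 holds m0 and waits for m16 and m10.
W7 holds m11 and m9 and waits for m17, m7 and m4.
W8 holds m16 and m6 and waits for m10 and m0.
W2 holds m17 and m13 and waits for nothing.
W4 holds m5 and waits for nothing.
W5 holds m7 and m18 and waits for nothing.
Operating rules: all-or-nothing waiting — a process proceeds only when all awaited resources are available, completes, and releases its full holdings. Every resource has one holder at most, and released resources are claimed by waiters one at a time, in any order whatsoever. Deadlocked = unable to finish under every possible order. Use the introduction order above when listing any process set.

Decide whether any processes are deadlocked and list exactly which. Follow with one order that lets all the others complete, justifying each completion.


The deadlocked set is W9, W6 and W8.
Key observation: W9 -> W6 -> W9 is a circular wait — nothing in it can go first; W8 is caught in further circular waits.
The rest can finish in the order W3, W1, W2, W5, W7, W4.
Check, step by step:
  W3: no waits; runs immediately, freeing m4 and m19
  W1: no waits; runs immediately, freeing m8
  W2: no waits; runs immediately, freeing m17 and m13
  W5: no waits; runs immediately, freeing m7 and m18
  W7: everything it awaited (m17, m7 and m4) is free; runs, freeing m11 and m9
  W4: no waits; runs immediately, freeing m5


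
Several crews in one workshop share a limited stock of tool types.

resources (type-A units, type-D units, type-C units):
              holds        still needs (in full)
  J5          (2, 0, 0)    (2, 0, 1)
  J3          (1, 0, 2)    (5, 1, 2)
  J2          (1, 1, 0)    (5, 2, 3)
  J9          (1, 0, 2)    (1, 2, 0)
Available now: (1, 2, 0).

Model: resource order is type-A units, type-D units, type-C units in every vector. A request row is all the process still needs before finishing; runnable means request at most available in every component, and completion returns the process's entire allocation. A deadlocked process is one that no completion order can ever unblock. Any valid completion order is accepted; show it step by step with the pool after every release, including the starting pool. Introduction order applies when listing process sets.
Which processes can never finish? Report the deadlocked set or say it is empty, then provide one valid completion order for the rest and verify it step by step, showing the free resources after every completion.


The deadlocked set is J3 and J2.
Key observation: even finishing J9, J5 leaves just (4, 2, 2) free — too little type-A units for any of the remaining processes.
One completion order for the rest: J9, J5. Step-by-step check:
  pool = (1, 2, 0)
  run J9 (needs (1, 2, 0), free (1, 2, 0)); after release of (1, 0, 2) the pool is (2, 2, 2)
  run J5 (needs (2, 0, 1), free (2, 2, 2)); after release of (2, 0, 0) the pool is (4, 2, 2)
The blocked processes can never fit:
  J3 cannot run: need (5, 1, 2) vs free (4, 2, 2) (insufficient type-A units)
  J2 cannot run: need (5, 2, 3) vs free (4, 2, 2) (insufficient type-A units and type-C units)


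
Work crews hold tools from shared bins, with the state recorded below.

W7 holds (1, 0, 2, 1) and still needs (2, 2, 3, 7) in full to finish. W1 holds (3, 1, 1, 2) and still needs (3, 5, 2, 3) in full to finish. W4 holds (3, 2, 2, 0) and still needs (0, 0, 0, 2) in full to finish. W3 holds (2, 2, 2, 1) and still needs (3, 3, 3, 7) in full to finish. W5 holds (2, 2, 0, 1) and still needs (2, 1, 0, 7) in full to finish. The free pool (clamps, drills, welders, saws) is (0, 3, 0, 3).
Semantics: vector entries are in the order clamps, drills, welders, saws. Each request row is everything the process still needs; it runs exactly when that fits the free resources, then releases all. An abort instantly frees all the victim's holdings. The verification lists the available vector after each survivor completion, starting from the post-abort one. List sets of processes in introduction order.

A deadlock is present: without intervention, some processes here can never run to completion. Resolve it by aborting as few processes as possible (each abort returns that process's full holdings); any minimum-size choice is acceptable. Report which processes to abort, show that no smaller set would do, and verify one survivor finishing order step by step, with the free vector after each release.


Minimum abort set: W3 and W5.
Key observation: W7 had no path to completion before; after the abort of W3 and W5 ((4, 4, 2, 2) returned), step 3 is where it fits.
Why nothing smaller works — every single abort fails: W7 alone leaves W3 blocked (short on saws); W1 alone leaves W7 blocked (short on saws); W4 alone leaves W7 blocked (short on saws); W3 alone leaves W7 blocked (short on saws); W5 alone leaves W7 blocked (short on saws).
Survivors finish in the order: W1, W4, W7. Verifying each step (pool after the aborts first):
  pool = (4, 7, 2, 5)
  run W1 (needs (3, 5, 2, 3), free (4, 7, 2, 5)); after release of (3, 1, 1, 2) the pool is (7, 8, 3, 7)
  run W4 (needs (0, 0, 0, 2), free (7, 8, 3, 7)); after release of (3, 2, 2, 0) the pool is (10, 10, 5, 7)
  run W7 (needs (2, 2, 3, 7), free (10, 10, 5, 7)); after release of (1, 0, 2, 1) the pool is (11, 10, 7, 8)


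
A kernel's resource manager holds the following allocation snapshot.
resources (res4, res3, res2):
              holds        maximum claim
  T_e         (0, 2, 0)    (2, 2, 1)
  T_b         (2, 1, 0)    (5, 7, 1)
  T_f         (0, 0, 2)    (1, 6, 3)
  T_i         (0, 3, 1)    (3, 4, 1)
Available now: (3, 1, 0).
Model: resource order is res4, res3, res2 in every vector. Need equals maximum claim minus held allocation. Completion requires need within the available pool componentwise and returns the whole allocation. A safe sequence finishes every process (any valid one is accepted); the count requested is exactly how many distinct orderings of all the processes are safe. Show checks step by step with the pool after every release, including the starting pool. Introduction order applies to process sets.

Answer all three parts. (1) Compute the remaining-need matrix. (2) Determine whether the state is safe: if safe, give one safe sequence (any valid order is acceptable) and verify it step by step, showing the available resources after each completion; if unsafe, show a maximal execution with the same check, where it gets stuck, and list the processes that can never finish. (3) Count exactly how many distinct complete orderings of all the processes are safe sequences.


(1) Remaining need (order res4, res3, res2):
  T_e: (2, 0, 1)
  T_b: (3, 6, 1)
  T_f: (1, 6, 1)
  T_i: (3, 1, 0)
(2) The state is SAFE; one workable sequence: T_i, T_e, T_f, T_b.
Key observation: T_i is the earliest step where a requested resource binds exactly: need (3, 1, 0), pool (3, 1, 0) at its turn.
Step-by-step check:
  pool = (3, 1, 0)
  T_i needs (3, 1, 0) <= (3, 1, 0) -> finishes; pool += (0, 3, 1) = (3, 4, 1)
  T_e needs (2, 0, 1) <= (3, 4, 1) -> finishes; pool += (0, 2, 0) = (3, 6, 1)
  T_f needs (1, 6, 1) <= (3, 6, 1) -> finishes; pool += (0, 0, 2) = (3, 6, 3)
  T_b needs (3, 6, 1) <= (3, 6, 3) -> finishes; pool += (2, 1, 0) = (5, 7, 3)
(3) The exact count: 2 of the possible complete orderings are safe sequences.


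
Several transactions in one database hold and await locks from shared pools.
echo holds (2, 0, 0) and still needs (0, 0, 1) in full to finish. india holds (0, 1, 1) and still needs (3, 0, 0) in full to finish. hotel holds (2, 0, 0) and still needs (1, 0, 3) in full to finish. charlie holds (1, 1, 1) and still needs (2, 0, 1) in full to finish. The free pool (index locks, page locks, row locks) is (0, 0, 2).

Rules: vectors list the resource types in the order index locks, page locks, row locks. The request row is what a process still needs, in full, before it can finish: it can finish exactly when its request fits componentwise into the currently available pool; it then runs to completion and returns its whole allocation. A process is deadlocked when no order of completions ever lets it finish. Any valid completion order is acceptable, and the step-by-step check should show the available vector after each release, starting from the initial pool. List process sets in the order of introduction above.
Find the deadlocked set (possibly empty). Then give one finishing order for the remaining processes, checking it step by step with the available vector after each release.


Nothing here is deadlocked.
Key observation: no deadlock: echo fits now, and the freed resources carry the rest through.
A valid finishing order for the others: echo, charlie, india, hotel. Verifying each step:
  pool = (0, 0, 2)
  run echo (needs (0, 0, 1), free (0, 0, 2)); after release of (2, 0, 0) the pool is (2, 0, 2)
  run charlie (needs (2, 0, 1), free (2, 0, 2)); after release of (1, 1, 1) the pool is (3, 1, 3)
  run india (needs (3, 0, 0), free (3, 1, 3)); after release of (0, 1, 1) the pool is (3, 2, 4)
  run hotel (needs (1, 0, 3), free (3, 2, 4)); after release of (2, 0, 0) the pool is (5, 2, 4)


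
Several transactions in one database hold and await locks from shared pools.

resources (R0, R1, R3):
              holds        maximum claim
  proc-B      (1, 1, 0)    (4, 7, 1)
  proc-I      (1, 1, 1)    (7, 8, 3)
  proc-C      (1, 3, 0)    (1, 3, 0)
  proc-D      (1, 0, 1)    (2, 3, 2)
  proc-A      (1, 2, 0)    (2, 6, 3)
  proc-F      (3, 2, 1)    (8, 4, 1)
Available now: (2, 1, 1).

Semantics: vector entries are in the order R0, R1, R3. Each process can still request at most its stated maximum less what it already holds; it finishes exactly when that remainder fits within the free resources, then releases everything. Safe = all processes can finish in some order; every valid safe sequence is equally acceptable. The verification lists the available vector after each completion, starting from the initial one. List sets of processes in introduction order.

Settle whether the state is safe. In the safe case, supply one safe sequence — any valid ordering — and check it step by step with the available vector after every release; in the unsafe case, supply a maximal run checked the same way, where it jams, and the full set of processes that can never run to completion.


The state is UNSAFE.
Key observation: after proc-C, proc-D the pool peaks at (4, 4, 2), and each blocked process is short somewhere: proc-B on R1; proc-I on R0, R1; proc-A on R3; proc-F on R0.
A maximal execution: proc-C, proc-D — then nothing else fits. Step-by-step check:
  pool = (2, 1, 1)
  proc-C needs (0, 0, 0) <= (2, 1, 1) -> finishes; pool += (1, 3, 0) = (3, 4, 1)
  proc-D needs (1, 3, 1) <= (3, 4, 1) -> finishes; pool += (1, 0, 1) = (4, 4, 2)
  blocked: proc-B wants (3, 6, 1), pool (4, 4, 2) — not enough R1
  blocked: proc-I wants (6, 7, 2), pool (4, 4, 2) — not enough R0 and R1
  blocked: proc-A wants (1, 4, 3), pool (4, 4, 2) — not enough R3
  blocked: proc-F wants (5, 2, 0), pool (4, 4, 2) — not enough R0
Never able to finish: proc-B, proc-I, proc-A and proc-F.


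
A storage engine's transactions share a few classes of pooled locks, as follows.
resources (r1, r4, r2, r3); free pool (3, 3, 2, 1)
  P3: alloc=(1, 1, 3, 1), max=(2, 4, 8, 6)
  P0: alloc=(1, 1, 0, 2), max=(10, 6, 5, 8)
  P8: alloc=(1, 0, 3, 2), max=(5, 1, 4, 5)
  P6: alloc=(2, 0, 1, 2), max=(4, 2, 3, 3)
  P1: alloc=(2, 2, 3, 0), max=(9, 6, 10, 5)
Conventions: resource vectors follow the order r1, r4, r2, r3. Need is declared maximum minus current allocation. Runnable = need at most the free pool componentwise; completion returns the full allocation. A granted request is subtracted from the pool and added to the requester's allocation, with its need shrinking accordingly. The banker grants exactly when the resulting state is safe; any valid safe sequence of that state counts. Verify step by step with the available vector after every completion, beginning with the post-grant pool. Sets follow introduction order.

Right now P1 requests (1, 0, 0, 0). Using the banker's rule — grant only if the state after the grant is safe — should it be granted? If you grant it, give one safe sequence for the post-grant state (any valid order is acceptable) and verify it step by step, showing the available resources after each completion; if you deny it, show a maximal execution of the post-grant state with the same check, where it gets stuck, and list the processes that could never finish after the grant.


GRANT: granting preserves safety; a valid post-grant sequence is P6, P8, P3, P1, P0.
Key observation: the grant leaves (2, 3, 2, 1) free — enough for P6, whose release restarts the cascade.
Verifying the post-grant state step by step:
  pool = (2, 3, 2, 1)
  run P6 (needs (2, 2, 2, 1), free (2, 3, 2, 1)); after release of (2, 0, 1, 2) the pool is (4, 3, 3, 3)
  run P8 (needs (4, 1, 1, 3), free (4, 3, 3, 3)); after release of (1, 0, 3, 2) the pool is (5, 3, 6, 5)
  run P3 (needs (1, 3, 5, 5), free (5, 3, 6, 5)); after release of (1, 1, 3, 1) the pool is (6, 4, 9, 6)
  run P1 (needs (6, 4, 7, 5), free (6, 4, 9, 6)); after release of (3, 2, 3, 0) the pool is (9, 6, 12, 6)
  run P0 (needs (9, 5, 5, 6), free (9, 6, 12, 6)); after release of (1, 1, 0, 2) the pool is (10, 7, 12, 8)


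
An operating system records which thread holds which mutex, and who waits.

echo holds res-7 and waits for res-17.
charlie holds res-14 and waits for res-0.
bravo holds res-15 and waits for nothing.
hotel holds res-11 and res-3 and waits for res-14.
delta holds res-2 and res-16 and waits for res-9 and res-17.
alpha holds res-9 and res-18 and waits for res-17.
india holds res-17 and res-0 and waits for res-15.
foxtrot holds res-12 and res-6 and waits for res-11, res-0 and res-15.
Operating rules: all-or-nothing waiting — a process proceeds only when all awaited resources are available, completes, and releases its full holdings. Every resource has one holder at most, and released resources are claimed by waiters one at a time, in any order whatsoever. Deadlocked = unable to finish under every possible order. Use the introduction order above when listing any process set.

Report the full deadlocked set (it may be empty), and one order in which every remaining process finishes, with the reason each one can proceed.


Nothing here is deadlocked.
Key observation: every chain of waits terminates; starting from the processes that wait on nothing, all the rest unlock in turn.
A valid finishing order for the others: bravo, india, echo, charlie, hotel, alpha, foxtrot, delta.
Verifying each step:
  bravo waits on nothing -> runs at once and releases res-15
  india: everything it awaited (res-15) is free; runs, freeing res-17 and res-0
  echo: everything it awaited (res-17) is free; runs, freeing res-7
  charlie: everything it awaited (res-0) is free; runs, freeing res-14
  hotel: everything it awaited (res-14) is free; runs, freeing res-11 and res-3
  alpha: everything it awaited (res-17) is free; runs, freeing res-9 and res-18
  foxtrot: everything it awaited (res-11, res-0 and res-15) is free; runs, freeing res-12 and res-6
  delta: everything it awaited (res-9 and res-17) is free; runs, freeing res-2 and res-16


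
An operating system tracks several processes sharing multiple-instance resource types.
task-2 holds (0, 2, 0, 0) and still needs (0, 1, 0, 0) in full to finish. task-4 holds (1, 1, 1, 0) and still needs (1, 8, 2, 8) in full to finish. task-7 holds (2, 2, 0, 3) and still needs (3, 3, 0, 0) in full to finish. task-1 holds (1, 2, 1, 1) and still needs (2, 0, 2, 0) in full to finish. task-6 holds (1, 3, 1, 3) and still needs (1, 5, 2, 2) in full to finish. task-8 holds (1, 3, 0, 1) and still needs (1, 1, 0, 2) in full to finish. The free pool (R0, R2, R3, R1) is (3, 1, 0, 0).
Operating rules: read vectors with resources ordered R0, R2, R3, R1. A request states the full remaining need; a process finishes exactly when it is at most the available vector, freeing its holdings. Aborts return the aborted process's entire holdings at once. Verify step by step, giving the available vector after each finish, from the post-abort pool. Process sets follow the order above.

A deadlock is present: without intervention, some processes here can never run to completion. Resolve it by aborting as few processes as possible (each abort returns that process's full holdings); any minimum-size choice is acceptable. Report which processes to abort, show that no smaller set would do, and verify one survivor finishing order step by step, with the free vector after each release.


Abort task-4 and task-1.
Key observation: the deadlocked task-6 becomes finishable only because task-4 and task-1 released (2, 3, 2, 1); it completes at step 4 below.
No one abort is enough; case by case: task-2 alone leaves task-4 blocked (short on R3 and R1); task-4 alone leaves task-1 blocked (short on R3); task-7 alone leaves task-4 blocked (short on R3 and R1); task-1 alone leaves task-4 blocked (short on R3 and R1); task-6 alone leaves task-4 blocked (short on R3 and R1); task-8 alone leaves task-4 blocked (short on R3 and R1).
The survivors complete as task-2, task-7, task-8, task-6. Walking it through (starting from the post-abort pool):
  pool = (5, 4, 2, 1)
  run task-2 (needs (0, 1, 0, 0), free (5, 4, 2, 1)); after release of (0, 2, 0, 0) the pool is (5, 6, 2, 1)
  run task-7 (needs (3, 3, 0, 0), free (5, 6, 2, 1)); after release of (2, 2, 0, 3) the pool is (7, 8, 2, 4)
  run task-8 (needs (1, 1, 0, 2), free (7, 8, 2, 4)); after release of (1, 3, 0, 1) the pool is (8, 11, 2, 5)
  run task-6 (needs (1, 5, 2, 2), free (8, 11, 2, 5)); after release of (1, 3, 1, 3) the pool is (9, 14, 3, 8)


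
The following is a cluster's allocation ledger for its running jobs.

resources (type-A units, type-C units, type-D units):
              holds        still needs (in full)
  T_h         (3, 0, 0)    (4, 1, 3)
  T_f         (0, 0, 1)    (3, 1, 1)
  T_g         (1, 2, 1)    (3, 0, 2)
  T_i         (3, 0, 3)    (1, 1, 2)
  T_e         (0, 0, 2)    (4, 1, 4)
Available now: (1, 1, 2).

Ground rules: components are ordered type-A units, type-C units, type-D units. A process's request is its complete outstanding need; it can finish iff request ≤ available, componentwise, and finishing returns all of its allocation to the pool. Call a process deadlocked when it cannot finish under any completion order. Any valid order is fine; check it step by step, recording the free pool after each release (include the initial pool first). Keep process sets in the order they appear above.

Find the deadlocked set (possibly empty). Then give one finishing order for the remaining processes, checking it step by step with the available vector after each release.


The deadlocked set is empty.
Key observation: beginning at T_i, releases accumulate fast enough that every process eventually fits.
A valid finishing order for the others: T_i, T_g, T_h, T_f, T_e. Verifying each step:
  pool = (1, 1, 2)
  T_i: need (1, 1, 2) fits (1, 1, 2); releases (3, 0, 3), pool now (4, 1, 5)
  T_g: need (3, 0, 2) fits (4, 1, 5); releases (1, 2, 1), pool now (5, 3, 6)
  T_h: need (4, 1, 3) fits (5, 3, 6); releases (3, 0, 0), pool now (8, 3, 6)
  T_f: need (3, 1, 1) fits (8, 3, 6); releases (0, 0, 1), pool now (8, 3, 7)
  T_e: need (4, 1, 4) fits (8, 3, 7); releases (0, 0, 2), pool now (8, 3, 9)


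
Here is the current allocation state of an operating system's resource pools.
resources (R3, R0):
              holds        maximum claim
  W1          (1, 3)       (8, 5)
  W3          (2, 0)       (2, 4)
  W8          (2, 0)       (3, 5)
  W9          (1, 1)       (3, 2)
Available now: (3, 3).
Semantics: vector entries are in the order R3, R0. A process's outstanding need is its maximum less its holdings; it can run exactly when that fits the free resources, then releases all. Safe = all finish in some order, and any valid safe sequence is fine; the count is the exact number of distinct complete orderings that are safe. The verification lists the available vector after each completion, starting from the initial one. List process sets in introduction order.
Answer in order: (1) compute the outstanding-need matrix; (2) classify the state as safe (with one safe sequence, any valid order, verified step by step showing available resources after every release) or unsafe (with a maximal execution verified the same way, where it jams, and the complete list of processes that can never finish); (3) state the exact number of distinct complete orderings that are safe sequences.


(1) Need matrix, components ordered R3, R0:
  W1: (7, 2)
  W3: (0, 4)
  W8: (1, 5)
  W9: (2, 1)
(2) UNSAFE — no complete ordering exists.
Key observation: after W9, W3 the pool peaks at (6, 4), and each blocked process is short somewhere: W1 on R3; W8 on R0.
The run W9, W3 cannot be extended any further. Verifying each step:
  pool = (3, 3)
  W9: need (2, 1) fits (3, 3); releases (1, 1), pool now (4, 4)
  W3: need (0, 4) fits (4, 4); releases (2, 0), pool now (6, 4)
  W1 still needs (7, 2) but only (6, 4) is free — short on R3
  W8 still needs (1, 5) but only (6, 4) is free — short on R0
Permanently blocked: W1 and W8.
(3) Exactly 0 of the possible complete orderings are safe sequences.


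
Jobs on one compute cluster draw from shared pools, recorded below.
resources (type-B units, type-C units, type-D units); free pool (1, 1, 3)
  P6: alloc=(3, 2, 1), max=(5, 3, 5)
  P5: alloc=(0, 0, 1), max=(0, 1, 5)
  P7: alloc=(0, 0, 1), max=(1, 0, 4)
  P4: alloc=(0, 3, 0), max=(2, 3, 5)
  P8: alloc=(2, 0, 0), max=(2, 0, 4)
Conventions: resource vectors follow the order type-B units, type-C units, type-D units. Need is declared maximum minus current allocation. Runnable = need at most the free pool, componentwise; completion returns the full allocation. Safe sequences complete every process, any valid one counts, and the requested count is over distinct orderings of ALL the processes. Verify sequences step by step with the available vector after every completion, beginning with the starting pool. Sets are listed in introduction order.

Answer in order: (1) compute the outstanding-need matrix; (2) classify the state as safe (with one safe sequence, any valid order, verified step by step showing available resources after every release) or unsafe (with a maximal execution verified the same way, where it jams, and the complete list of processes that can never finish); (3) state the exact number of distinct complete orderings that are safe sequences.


(1) Outstanding need per process (order type-B units, type-C units, type-D units):
  P6: (2, 1, 4)
  P5: (0, 1, 4)
  P7: (1, 0, 3)
  P4: (2, 0, 5)
  P8: (0, 0, 4)
(2) SAFE — a valid safe sequence is P7, P8, P6, P5, P4.
Key observation: at P7 the run first touches a limit — (1, 0, 3) against (1, 1, 3), exact on a resource it actually requests.
Walking it through:
  pool = (1, 1, 3)
  run P7 (needs (1, 0, 3), free (1, 1, 3)); after release of (0, 0, 1) the pool is (1, 1, 4)
  run P8 (needs (0, 0, 4), free (1, 1, 4)); after release of (2, 0, 0) the pool is (3, 1, 4)
  run P6 (needs (2, 1, 4), free (3, 1, 4)); after release of (3, 2, 1) the pool is (6, 3, 5)
  run P5 (needs (0, 1, 4), free (6, 3, 5)); after release of (0, 0, 1) the pool is (6, 3, 6)
  run P4 (needs (2, 0, 5), free (6, 3, 6)); after release of (0, 3, 0) the pool is (6, 6, 6)
(3) Precisely 6 of the possible complete orderings are safe sequences.


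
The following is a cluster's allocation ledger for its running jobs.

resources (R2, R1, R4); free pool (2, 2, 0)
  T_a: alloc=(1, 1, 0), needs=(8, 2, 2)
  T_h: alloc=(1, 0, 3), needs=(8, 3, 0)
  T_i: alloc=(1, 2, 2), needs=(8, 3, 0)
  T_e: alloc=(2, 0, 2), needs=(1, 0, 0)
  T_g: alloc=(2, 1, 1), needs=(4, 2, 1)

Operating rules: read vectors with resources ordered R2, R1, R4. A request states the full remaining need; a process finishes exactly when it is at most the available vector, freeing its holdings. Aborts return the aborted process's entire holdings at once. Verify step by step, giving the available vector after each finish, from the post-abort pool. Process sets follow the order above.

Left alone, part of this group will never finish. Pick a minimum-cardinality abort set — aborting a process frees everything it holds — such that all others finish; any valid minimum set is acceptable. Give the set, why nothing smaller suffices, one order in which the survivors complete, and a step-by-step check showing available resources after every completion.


The answer: abort T_h and T_i.
Key observation: no ordering could ever have run T_a before the abort of T_h and T_i; with (2, 2, 5) back in the pool it fits at step 3.
Why nothing smaller works — every single abort fails: T_a alone leaves T_h blocked (short on R2); T_h alone leaves T_a blocked (short on R2); T_i alone leaves T_a blocked (short on R2); T_e alone leaves T_a blocked (short on R2); T_g alone leaves T_a blocked (short on R2).
One survivor order: T_e, T_g, T_a. Step-by-step check (post-abort pool first):
  pool = (4, 4, 5)
  run T_e (needs (1, 0, 0), free (4, 4, 5)); after release of (2, 0, 2) the pool is (6, 4, 7)
  run T_g (needs (4, 2, 1), free (6, 4, 7)); after release of (2, 1, 1) the pool is (8, 5, 8)
  run T_a (needs (8, 2, 2), free (8, 5, 8)); after release of (1, 1, 0) the pool is (9, 6, 8)


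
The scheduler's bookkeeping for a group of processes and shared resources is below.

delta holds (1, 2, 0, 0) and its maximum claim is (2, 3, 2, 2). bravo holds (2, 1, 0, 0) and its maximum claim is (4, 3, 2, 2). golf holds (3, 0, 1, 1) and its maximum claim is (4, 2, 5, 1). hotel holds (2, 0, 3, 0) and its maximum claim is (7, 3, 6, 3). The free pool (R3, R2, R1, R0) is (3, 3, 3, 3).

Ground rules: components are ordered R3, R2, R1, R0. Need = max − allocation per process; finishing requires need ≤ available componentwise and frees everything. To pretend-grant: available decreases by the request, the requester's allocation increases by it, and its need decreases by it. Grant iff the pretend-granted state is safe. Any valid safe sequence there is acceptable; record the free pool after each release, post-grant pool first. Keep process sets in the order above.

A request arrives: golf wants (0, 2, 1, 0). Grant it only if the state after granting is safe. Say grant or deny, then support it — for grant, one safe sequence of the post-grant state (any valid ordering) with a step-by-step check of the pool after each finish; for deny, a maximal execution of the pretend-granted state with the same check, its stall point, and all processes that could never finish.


DENY — the pretend-granted state is unsafe.
Key observation: the wall is R1: completing delta, bravo brings the pool only to (6, 4, 2, 3), and all the rest need more.
On the post-grant state, delta, bravo is a maximal run — nothing extends it. Verifying each step:
  pool = (3, 1, 2, 3)
  delta: need (1, 1, 2, 2) fits (3, 1, 2, 3); releases (1, 2, 0, 0), pool now (4, 3, 2, 3)
  bravo: need (2, 2, 2, 2) fits (4, 3, 2, 3); releases (2, 1, 0, 0), pool now (6, 4, 2, 3)
  golf still needs (1, 0, 3, 0) but only (6, 4, 2, 3) is free — short on R1
  hotel still needs (5, 3, 3, 3) but only (6, 4, 2, 3) is free — short on R1
Had the request been granted, golf and hotel could never finish.


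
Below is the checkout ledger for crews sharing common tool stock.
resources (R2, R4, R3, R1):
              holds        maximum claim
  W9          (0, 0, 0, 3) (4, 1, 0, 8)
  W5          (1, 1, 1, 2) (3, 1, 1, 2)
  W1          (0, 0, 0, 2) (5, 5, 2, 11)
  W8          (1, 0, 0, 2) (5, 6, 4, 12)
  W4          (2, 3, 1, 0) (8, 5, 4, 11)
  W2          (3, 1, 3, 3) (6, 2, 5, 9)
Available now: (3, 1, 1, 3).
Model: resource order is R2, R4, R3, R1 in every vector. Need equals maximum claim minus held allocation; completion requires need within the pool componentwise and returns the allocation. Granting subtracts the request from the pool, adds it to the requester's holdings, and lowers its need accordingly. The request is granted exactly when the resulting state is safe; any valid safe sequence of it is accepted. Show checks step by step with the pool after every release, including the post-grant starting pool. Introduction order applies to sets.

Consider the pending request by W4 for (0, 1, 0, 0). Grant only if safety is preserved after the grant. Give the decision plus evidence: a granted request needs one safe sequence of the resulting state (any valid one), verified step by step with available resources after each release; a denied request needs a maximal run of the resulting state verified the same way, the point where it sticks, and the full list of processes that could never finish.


GRANT — the state after the grant stays safe, e.g. via W5, W9, W2, W4, W1, W8.
Key observation: after the grant the pool drops to (3, 0, 1, 3), which still lets W5 finish first and unwind the rest.
Check on the post-grant state, step by step:
  pool = (3, 0, 1, 3)
  run W5 (needs (2, 0, 0, 0), free (3, 0, 1, 3)); after release of (1, 1, 1, 2) the pool is (4, 1, 2, 5)
  run W9 (needs (4, 1, 0, 5), free (4, 1, 2, 5)); after release of (0, 0, 0, 3) the pool is (4, 1, 2, 8)
  run W2 (needs (3, 1, 2, 6), free (4, 1, 2, 8)); after release of (3, 1, 3, 3) the pool is (7, 2, 5, 11)
  run W4 (needs (6, 1, 3, 11), free (7, 2, 5, 11)); after release of (2, 4, 1, 0) the pool is (9, 6, 6, 11)
  run W1 (needs (5, 5, 2, 9), free (9, 6, 6, 11)); after release of (0, 0, 0, 2) the pool is (9, 6, 6, 13)
  run W8 (needs (4, 6, 4, 10), free (9, 6, 6, 13)); after release of (1, 0, 0, 2) the pool is (10, 6, 6, 15)


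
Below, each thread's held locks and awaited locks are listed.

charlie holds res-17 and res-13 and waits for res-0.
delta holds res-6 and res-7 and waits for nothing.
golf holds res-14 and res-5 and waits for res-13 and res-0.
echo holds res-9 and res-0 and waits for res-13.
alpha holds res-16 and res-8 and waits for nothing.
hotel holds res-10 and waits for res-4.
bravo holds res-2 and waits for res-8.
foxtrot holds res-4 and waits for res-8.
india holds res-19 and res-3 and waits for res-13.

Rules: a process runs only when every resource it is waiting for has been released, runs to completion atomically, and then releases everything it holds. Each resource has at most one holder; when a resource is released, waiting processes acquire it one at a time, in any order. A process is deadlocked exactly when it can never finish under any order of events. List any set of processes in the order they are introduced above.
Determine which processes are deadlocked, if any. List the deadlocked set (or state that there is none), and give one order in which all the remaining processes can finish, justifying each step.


The deadlocked set is charlie, golf, echo and india.
Key observation: the loop charlie -> echo -> charlie blocks itself forever; golf and india wait into the deadlock from upstream.
A valid finishing order for the others: alpha, delta, foxtrot, hotel, bravo.
Step-by-step check:
  run alpha (it waits on nothing); releases res-16 and res-8
  run delta (it waits on nothing); releases res-6 and res-7
  foxtrot: everything it awaited (res-8) is free; runs, freeing res-4
  hotel: everything it awaited (res-4) is free; runs, freeing res-10
  bravo: everything it awaited (res-8) is free; runs, freeing res-2


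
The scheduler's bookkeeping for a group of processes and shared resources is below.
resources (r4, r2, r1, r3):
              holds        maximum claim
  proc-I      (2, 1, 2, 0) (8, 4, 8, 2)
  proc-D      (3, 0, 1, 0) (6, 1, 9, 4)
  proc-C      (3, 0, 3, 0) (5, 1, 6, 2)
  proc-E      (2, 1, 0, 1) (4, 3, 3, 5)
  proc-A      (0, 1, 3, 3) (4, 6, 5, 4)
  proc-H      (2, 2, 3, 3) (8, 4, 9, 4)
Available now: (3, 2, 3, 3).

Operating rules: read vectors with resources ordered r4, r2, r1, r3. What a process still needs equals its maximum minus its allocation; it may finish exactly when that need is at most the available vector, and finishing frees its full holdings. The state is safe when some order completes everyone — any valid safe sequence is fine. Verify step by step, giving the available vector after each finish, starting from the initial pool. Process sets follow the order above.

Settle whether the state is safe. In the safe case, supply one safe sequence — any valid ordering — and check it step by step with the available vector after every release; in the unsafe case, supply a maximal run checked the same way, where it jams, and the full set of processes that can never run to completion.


SAFE. One safe sequence: proc-C, proc-H, proc-I, proc-A, proc-D, proc-E.
Key observation: at proc-C the run first touches a limit — (2, 1, 3, 2) against (3, 2, 3, 3), exact on a resource it actually requests.
Walking it through:
  pool = (3, 2, 3, 3)
  run proc-C (needs (2, 1, 3, 2), free (3, 2, 3, 3)); after release of (3, 0, 3, 0) the pool is (6, 2, 6, 3)
  run proc-H (needs (6, 2, 6, 1), free (6, 2, 6, 3)); after release of (2, 2, 3, 3) the pool is (8, 4, 9, 6)
  run proc-I (needs (6, 3, 6, 2), free (8, 4, 9, 6)); after release of (2, 1, 2, 0) the pool is (10, 5, 11, 6)
  run proc-A (needs (4, 5, 2, 1), free (10, 5, 11, 6)); after release of (0, 1, 3, 3) the pool is (10, 6, 14, 9)
  run proc-D (needs (3, 1, 8, 4), free (10, 6, 14, 9)); after release of (3, 0, 1, 0) the pool is (13, 6, 15, 9)
  run proc-E (needs (2, 2, 3, 4), free (13, 6, 15, 9)); after release of (2, 1, 0, 1) the pool is (15, 7, 15, 10)


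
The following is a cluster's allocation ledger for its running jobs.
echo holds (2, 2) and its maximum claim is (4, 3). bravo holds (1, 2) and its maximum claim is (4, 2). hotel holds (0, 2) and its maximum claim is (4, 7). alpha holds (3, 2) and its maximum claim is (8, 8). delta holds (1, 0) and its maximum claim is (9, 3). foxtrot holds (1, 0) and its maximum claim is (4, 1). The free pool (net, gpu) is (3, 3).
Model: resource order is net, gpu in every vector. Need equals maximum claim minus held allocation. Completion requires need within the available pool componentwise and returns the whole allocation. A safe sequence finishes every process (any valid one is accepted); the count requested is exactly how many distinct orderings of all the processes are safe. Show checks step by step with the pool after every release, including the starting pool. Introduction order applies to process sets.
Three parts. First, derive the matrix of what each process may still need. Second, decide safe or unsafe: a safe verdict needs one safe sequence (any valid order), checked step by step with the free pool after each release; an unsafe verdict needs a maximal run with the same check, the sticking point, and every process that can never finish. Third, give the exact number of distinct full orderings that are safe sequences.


(1) Outstanding need per process (order net, gpu):
  echo: (2, 1)
  bravo: (3, 0)
  hotel: (4, 5)
  alpha: (5, 6)
  delta: (8, 3)
  foxtrot: (3, 1)
(2) SAFE — a valid safe sequence is foxtrot, echo, hotel, alpha, bravo, delta.
Key observation: foxtrot marks the first exact bind of the order: its need (3, 1) fits the free (3, 3) with zero slack on a requested resource.
Check, step by step:
  pool = (3, 3)
  run foxtrot (needs (3, 1), free (3, 3)); after release of (1, 0) the pool is (4, 3)
  run echo (needs (2, 1), free (4, 3)); after release of (2, 2) the pool is (6, 5)
  run hotel (needs (4, 5), free (6, 5)); after release of (0, 2) the pool is (6, 7)
  run alpha (needs (5, 6), free (6, 7)); after release of (3, 2) the pool is (9, 9)
  run bravo (needs (3, 0), free (9, 9)); after release of (1, 2) the pool is (10, 11)
  run delta (needs (8, 3), free (10, 11)); after release of (1, 0) the pool is (11, 11)
(3) Precisely 66 of the possible complete orderings are safe sequences.


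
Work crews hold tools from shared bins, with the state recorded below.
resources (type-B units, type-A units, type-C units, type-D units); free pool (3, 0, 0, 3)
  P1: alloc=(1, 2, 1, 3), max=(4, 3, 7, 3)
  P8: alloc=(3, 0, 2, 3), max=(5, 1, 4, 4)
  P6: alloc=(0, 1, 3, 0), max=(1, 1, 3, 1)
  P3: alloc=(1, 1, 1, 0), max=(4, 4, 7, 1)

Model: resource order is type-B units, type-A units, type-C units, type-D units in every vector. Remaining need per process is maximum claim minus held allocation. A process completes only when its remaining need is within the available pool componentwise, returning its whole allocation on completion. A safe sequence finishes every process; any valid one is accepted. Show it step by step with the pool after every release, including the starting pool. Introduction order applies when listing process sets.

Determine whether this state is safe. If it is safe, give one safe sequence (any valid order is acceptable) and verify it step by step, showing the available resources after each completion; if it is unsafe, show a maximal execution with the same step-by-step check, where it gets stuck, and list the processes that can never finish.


The state is UNSAFE.
Key observation: even finishing P6, P8 leaves just (6, 1, 5, 6) free — too little type-C units for any of the remaining processes.
A maximal execution: P6, P8 — then nothing else fits. Walking it through:
  pool = (3, 0, 0, 3)
  run P6 (needs (1, 0, 0, 1), free (3, 0, 0, 3)); after release of (0, 1, 3, 0) the pool is (3, 1, 3, 3)
  run P8 (needs (2, 1, 2, 1), free (3, 1, 3, 3)); after release of (3, 0, 2, 3) the pool is (6, 1, 5, 6)
  blocked: P1 wants (3, 1, 6, 0), pool (6, 1, 5, 6) — not enough type-C units
  blocked: P3 wants (3, 3, 6, 1), pool (6, 1, 5, 6) — not enough type-A units and type-C units
Processes that can never finish: P1 and P3.


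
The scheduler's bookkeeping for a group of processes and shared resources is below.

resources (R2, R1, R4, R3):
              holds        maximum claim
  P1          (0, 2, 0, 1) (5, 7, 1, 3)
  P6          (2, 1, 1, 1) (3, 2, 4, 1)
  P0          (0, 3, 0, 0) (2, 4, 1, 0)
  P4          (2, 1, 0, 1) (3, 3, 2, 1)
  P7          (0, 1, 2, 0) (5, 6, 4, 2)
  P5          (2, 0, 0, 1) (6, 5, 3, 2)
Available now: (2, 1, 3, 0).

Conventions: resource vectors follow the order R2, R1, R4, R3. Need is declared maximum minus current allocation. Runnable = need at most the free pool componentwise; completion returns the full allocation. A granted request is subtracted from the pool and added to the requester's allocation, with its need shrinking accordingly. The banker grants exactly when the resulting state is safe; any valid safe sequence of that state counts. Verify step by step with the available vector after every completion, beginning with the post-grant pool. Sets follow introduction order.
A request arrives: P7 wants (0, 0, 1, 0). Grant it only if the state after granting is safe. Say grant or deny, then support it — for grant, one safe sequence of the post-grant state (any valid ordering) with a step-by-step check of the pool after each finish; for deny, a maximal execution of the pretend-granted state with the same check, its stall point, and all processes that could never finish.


DENY — the pretend-granted state is unsafe.
Key observation: after P0, P4 the pool peaks at (4, 5, 2, 1), and each blocked process is short somewhere: P1 on R2, R3; P6 on R4; P7 on R2, R3; P5 on R4.
Pretend the grant happened; the run P0, P4 goes as far as possible. Step-by-step check:
  pool = (2, 1, 2, 0)
  P0: need (2, 1, 1, 0) fits (2, 1, 2, 0); releases (0, 3, 0, 0), pool now (2, 4, 2, 0)
  P4: need (1, 2, 2, 0) fits (2, 4, 2, 0); releases (2, 1, 0, 1), pool now (4, 5, 2, 1)
  P1 still needs (5, 5, 1, 2) but only (4, 5, 2, 1) is free — short on R2 and R3
  P6 still needs (1, 1, 3, 0) but only (4, 5, 2, 1) is free — short on R4
  P7 still needs (5, 5, 1, 2) but only (4, 5, 2, 1) is free — short on R2 and R3
  P5 still needs (4, 5, 3, 1) but only (4, 5, 2, 1) is free — short on R4
Had the request been granted, P1, P6, P7 and P5 could never finish.
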